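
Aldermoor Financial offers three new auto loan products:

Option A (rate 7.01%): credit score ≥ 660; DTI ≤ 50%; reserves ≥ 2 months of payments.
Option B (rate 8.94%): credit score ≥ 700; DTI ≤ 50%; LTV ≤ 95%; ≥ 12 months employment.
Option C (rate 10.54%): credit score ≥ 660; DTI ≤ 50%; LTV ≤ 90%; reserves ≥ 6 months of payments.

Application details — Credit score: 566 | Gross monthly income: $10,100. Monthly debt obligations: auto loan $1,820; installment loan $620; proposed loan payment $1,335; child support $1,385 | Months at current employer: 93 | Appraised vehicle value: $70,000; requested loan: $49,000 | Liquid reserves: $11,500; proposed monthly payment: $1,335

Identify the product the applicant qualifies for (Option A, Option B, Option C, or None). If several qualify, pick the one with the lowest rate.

None

Total debts = (1,820 + 620 + 1,335 + 1,385) = 5,160; DTI = 5,160/10,100 = 51.1%.
LTV = 49,000/70,000 = 70%.
Reserves = 11,500/1,335 = 8.6 months.
Option A: score 566 < 660; DTI 51.1% > 50%; reserves 8.6 ≥ 2 mo → does not qualify.
Option B: score 566 < 700; DTI 51.1% > 50%; LTV 70% ≤ 95%; employment 93 ≥ 12 mo → does not qualify.
Option C: score 566 < 660; DTI 51.1% > 50%; LTV 70% ≤ 90%; reserves 8.6 ≥ 6 mo → does not qualify.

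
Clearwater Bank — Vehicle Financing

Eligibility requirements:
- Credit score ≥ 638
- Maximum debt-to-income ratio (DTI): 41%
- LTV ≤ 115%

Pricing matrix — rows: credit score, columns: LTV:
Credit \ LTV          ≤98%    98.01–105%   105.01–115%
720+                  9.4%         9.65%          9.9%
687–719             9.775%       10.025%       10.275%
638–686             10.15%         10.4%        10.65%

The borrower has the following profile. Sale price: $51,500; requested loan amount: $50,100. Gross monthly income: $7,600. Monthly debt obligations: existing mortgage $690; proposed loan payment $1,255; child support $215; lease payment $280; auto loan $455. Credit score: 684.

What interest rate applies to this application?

10.15%

Credit score 684 ≥ 638; Total monthly debts = (690 + 1,255 + 215 + 280 + 455) = 2,895. Debt-to-income = 2,895/7,600 = 38.1% — meets 41% limit
LTV = 50,100/51,500 = 97.3% ≤ 115%
Credit 684 → row 638–686; LTV 97.3% → column ≤98%. Grid cell → 10.15%.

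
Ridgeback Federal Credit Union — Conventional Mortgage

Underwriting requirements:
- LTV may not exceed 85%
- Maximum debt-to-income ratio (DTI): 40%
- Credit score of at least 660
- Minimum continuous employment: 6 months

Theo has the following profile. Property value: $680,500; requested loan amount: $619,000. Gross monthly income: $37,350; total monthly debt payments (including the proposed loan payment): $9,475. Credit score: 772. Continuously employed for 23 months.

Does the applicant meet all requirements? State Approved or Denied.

Denied

Loan-to-value = 619,000/680,500 = 91% — fail (85% max)
Debt-to-income = 9,475/37,350 = 25.4% — meets 40% limit
Credit score 772 ≥ 660 (meets)
Employment 23 ≥ 6 months
Fails on LTV.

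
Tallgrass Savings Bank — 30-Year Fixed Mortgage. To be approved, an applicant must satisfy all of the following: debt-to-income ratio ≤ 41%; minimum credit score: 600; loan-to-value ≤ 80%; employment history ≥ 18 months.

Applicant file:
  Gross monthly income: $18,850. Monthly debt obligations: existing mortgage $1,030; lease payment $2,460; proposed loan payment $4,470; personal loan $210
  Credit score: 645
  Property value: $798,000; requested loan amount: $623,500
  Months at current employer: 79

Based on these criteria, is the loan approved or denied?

Total monthly debts = (1,030 + 2,460 + 4,470 + 210) = 8,170. DTI: 8,170 ÷ 18,850 = 43.3%, exceeds the 41% cap
Credit score 645 ≥ 600 (meets)
LTV: 623,500 ÷ 798,000 = 78.1%, within 80% cap
Employment 79 ≥ 18 months
Fails on DTI.

Denied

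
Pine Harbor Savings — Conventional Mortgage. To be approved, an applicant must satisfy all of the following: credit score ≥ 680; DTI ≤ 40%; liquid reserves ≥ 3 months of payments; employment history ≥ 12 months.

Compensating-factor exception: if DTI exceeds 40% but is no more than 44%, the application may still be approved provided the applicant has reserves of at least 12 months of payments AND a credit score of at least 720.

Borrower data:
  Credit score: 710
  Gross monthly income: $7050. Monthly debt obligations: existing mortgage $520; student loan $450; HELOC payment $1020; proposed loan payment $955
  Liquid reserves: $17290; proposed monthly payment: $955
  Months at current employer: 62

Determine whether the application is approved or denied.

Credit score 710 ≥ 680 (meets base)
Total debts = (520 + 450 + 1,020 + 955) = 2,945. DTI = 2,945/7,050 = 41.8% > 40% — standard DTI limit exceeded.
Reserves = 17,290/955 = 18.1 months ≥ 3
Employment 62 ≥ 12 months
DTI 41.8% is within the 40%–44% exception band; checking compensating factors.
Reserves 18.1 ≥ 12 months; credit score 710 < 720.
Compensating-factor requirement not fully met.

Denied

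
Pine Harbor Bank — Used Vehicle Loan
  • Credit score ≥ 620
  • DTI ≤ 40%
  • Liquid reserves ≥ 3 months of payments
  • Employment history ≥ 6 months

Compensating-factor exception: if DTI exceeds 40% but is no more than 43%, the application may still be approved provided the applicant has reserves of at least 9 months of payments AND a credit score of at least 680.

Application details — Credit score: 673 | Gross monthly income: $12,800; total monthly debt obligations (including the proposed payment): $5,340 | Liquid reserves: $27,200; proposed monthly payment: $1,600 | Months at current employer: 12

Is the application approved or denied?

Denied

Credit score 673 ≥ 620 (meets base)
DTI = 5,340/12,800 = 41.7% > 40% — standard DTI limit exceeded.
Reserves = 27,200/1,600 = 17.0 months ≥ 3
Employment 12 ≥ 6 months
41.7% falls in the override range (40%–43%), so the compensating-factor test applies.
Override check — reserves: 17.0 mo (ok); score: 673 (below 680).
Compensating-factor requirement not fully met.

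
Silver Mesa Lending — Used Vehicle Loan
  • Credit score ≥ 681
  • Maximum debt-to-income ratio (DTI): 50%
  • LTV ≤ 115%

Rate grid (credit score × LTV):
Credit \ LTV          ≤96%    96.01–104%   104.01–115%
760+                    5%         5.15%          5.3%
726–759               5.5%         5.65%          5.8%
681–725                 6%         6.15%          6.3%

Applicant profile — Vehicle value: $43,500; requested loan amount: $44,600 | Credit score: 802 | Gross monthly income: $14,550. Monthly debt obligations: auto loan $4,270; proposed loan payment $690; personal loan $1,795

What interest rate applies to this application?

Credit score 802 ≥ 681; Total monthly debts = (4,270 + 690 + 1,795) = 6,755. DTI: 6,755 ÷ 14,550 = 46.4%, within the 50% cap
Loan-to-value = 44,600/43,500 = 102.5% — pass (115% max)
Score 802 is in the 760+ band; LTV 102.5% is in the 96.01–104% band → 5.15%.

5.15%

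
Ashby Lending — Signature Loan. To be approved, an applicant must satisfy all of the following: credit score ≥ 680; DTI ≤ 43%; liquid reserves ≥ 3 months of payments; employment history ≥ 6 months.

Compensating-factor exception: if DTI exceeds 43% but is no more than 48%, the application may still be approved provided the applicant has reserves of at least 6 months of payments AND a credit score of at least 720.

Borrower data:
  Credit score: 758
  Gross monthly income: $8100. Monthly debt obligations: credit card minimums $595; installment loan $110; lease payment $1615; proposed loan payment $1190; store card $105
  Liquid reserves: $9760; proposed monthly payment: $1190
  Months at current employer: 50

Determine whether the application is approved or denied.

Credit score 758 ≥ 680 (meets base)
Total debts = (595 + 110 + 1,615 + 1,190 + 105) = 3,615. DTI: 3,615 ÷ 8,100 = 44.6%, over the 43% base limit.
Reserves: 9,760 ÷ 1,190 = 8.2 months (meets 3-month minimum)
Employment 50 ≥ 6 months
DTI 44.6% is within the 43%–48% exception band; checking compensating factors.
Reserves 8.2 ≥ 6 months; credit score 758 ≥ 720.
Both override conditions satisfied; DTI exception granted.

Approved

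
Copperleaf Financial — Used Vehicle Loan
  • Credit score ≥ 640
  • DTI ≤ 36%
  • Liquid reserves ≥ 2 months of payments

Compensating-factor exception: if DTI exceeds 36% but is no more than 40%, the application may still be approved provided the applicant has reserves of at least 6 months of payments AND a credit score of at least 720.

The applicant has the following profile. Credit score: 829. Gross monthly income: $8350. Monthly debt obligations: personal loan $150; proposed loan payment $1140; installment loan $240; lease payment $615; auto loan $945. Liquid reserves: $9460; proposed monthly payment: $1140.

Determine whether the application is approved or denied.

Approved

Credit score 829 ≥ 640 (meets base)
Total debts = (150 + 1,140 + 240 + 615 + 945) = 3,090. DTI = 3,090/8,350 = 37% > 36% — standard DTI limit exceeded.
Reserves: 9,460 ÷ 1,140 = 8.3 months (meets 2-month minimum)
DTI 37% is within the 36%–40% exception band; checking compensating factors.
Override check — reserves: 8.3 mo (ok); score: 829 (ok).
Both compensating conditions met → exception applies.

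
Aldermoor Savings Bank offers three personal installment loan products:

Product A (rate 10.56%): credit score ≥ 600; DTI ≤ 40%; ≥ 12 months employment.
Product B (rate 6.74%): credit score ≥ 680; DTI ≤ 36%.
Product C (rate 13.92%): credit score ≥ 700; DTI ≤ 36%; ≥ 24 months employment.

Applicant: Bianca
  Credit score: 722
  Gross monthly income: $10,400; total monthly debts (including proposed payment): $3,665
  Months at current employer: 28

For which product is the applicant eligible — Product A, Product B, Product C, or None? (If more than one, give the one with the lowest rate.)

Product B

DTI = 3,665/10,400 = 35.2%.
Product A: score 722 ≥ 600; DTI 35.2% ≤ 40%; employment 28 ≥ 12 mo → qualifies.
Product B: score 722 ≥ 680; DTI 35.2% ≤ 36% → qualifies.
Product C: score 722 ≥ 700; DTI 35.2% ≤ 36%; employment 28 ≥ 24 mo → qualifies.
Qualifying: Product A, Product B, Product C. Lowest rate is 6.74% → Product B.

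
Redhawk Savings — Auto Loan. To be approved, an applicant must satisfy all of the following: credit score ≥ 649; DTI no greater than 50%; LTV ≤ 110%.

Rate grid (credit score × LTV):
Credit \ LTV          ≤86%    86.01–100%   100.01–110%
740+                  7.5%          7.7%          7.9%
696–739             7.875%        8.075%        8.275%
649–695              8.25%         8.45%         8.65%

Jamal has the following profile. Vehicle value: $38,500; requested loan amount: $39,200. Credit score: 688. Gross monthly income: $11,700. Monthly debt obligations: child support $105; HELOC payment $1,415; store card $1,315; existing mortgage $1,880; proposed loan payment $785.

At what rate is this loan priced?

Credit score 688 ≥ 649; Total monthly debts = (105 + 1,415 + 1,315 + 1,880 + 785) = 5,500. DTI = 5,500/11,700 = 47% ≤ 50%
LTV: 39,200 ÷ 38,500 = 101.8%, within 110% cap
Row: 688 falls in 649–695. Column: 101.8% falls in 100.01–110%. Rate = 8.65%.

8.65%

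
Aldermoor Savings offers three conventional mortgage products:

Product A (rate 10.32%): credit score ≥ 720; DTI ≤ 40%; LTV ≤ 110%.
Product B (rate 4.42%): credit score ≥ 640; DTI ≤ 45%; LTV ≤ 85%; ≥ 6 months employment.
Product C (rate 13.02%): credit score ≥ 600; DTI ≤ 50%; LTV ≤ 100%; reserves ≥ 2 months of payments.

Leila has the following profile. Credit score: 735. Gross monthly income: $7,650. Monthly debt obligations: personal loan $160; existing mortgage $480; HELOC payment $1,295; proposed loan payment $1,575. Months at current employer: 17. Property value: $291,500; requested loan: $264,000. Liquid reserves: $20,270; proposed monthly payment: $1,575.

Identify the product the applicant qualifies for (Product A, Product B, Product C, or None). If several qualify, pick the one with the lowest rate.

Total debts = (160 + 480 + 1,295 + 1,575) = 3,510; DTI = 3,510/7,650 = 45.9%.
LTV = 264,000/291,500 = 90.6%.
Reserves = 20,270/1,575 = 12.9 months.
Product A: score 735 ≥ 720; DTI 45.9% > 40%; LTV 90.6% ≤ 110% → does not qualify.
Product B: score 735 ≥ 640; DTI 45.9% > 45%; LTV 90.6% > 85%; employment 17 ≥ 6 mo → does not qualify.
Product C: score 735 ≥ 600; DTI 45.9% ≤ 50%; LTV 90.6% ≤ 100%; reserves 12.9 ≥ 2 mo → qualifies.

Product C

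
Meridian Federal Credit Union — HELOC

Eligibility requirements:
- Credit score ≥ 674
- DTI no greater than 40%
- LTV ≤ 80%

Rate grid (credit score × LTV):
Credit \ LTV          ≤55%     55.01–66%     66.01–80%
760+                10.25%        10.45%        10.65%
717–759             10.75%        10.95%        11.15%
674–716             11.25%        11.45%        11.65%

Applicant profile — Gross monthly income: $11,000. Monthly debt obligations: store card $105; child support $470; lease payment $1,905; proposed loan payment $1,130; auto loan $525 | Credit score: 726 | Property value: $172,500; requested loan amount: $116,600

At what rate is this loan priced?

11.15%

Credit score 726 ≥ 674; Total monthly debts = (105 + 470 + 1,905 + 1,130 + 525) = 4,135. DTI = 4,135/11,000 = 37.6% ≤ 40%
LTV = 116,600/172,500 = 67.6% ≤ 80%
Score 726 is in the 717–759 band; LTV 67.6% is in the 66.01–80% band → 11.15%.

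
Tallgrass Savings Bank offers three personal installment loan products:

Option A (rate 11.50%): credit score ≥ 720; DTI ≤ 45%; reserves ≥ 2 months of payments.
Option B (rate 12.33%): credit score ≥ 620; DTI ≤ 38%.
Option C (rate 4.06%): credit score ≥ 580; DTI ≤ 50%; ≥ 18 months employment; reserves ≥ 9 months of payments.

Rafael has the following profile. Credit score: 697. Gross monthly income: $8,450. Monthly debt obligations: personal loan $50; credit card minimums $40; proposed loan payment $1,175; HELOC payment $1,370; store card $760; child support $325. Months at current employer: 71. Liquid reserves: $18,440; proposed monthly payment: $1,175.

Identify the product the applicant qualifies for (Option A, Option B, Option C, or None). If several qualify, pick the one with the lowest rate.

Option C

Total debts = (50 + 40 + 1,175 + 1,370 + 760 + 325) = 3,720; DTI = 3,720/8,450 = 44%.
Reserves = 18,440/1,175 = 15.7 months.
Option A: score 697 < 720; DTI 44% ≤ 45%; reserves 15.7 ≥ 2 mo → does not qualify.
Option B: score 697 ≥ 620; DTI 44% > 38% → does not qualify.
Option C: score 697 ≥ 580; DTI 44% ≤ 50%; employment 71 ≥ 18 mo; reserves 15.7 ≥ 9 mo → qualifies.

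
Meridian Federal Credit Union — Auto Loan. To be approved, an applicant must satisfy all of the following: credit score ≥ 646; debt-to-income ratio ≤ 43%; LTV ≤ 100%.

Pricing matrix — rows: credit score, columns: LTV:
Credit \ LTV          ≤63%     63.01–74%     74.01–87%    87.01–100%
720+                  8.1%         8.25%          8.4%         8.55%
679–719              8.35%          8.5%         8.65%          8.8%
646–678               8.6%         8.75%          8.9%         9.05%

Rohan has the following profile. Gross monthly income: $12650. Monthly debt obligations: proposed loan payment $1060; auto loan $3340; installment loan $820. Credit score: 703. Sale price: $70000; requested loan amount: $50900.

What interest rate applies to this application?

8.5%

Credit score 703 ≥ 646; Total monthly debts = (1,060 + 3,340 + 820) = 5,220. DTI = 5,220/12,650 = 41.3% ≤ 43%
LTV: 50,900 ÷ 70,000 = 72.7%, within 100% cap
Credit 703 → row 679–719; LTV 72.7% → column 63.01–74%. Grid cell → 8.5%.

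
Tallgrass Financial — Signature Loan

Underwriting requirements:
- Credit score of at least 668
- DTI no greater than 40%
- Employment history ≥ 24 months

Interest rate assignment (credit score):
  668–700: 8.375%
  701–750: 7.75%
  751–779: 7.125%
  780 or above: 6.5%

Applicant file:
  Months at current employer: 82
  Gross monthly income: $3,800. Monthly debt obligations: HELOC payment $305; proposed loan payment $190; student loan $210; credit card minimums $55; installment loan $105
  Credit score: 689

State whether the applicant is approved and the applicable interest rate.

Approved at 8.375%

Credit score 689 ≥ 668 (meets minimum)
Total monthly debts = (305 + 190 + 210 + 55 + 105) = 865. DTI: 865 ÷ 3,800 = 22.8%, within the 40% cap
Employment 82 ≥ 24 months
All requirements met. Score 689 falls in the 668–700 tier → 8.375%.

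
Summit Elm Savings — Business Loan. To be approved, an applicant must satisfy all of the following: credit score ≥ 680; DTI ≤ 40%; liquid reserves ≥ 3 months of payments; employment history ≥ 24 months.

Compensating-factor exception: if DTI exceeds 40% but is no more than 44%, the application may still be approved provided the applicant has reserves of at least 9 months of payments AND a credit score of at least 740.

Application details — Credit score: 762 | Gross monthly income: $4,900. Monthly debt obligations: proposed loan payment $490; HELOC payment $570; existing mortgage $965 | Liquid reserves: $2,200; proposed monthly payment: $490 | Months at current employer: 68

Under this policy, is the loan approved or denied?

Denied

Credit score 762 ≥ 680 (meets base)
Total debts = (490 + 570 + 965) = 2,025. DTI = 2,025/4,900 = 41.3% > 40% — standard DTI limit exceeded.
Reserves: 2,200 ÷ 490 = 4.5 months (meets 3-month minimum)
Employment 68 ≥ 24 months
41.3% falls in the override range (40%–44%), so the compensating-factor test applies.
Override check — reserves: 4.5 mo (short of 9); score: 762 (ok).
Compensating-factor requirement not fully met.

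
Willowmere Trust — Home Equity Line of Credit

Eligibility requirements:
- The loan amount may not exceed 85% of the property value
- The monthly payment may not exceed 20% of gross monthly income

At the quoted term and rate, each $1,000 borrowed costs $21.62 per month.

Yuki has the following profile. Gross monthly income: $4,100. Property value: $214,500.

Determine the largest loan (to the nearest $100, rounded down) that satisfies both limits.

$37,900

Payment cap: 20% × $4,100 = $820/month.
At $21.62 per $1,000, that supports 820/21.62 × 1,000 ≈ $37,927 → $37,900.
LTV cap: 85% × $214,500 = $182,325 → $182,300.
Binding constraint: payment-to-income.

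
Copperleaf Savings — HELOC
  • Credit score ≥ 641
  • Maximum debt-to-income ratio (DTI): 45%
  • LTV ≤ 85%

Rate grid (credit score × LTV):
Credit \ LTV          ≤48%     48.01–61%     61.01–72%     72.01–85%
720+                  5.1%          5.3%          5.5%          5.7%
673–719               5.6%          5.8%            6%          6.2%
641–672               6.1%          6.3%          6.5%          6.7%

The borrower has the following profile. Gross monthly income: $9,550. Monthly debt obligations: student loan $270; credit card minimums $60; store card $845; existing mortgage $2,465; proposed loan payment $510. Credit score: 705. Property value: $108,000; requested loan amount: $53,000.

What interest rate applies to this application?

5.8%

Credit score 705 ≥ 641; Total monthly debts = (270 + 60 + 845 + 2,465 + 510) = 4,150. DTI: 4,150 ÷ 9,550 = 43.5%, within the 45% cap
LTV = 53,000/108,000 = 49.1% ≤ 85%
Score 705 is in the 673–719 band; LTV 49.1% is in the 48.01–61% band → 5.8%.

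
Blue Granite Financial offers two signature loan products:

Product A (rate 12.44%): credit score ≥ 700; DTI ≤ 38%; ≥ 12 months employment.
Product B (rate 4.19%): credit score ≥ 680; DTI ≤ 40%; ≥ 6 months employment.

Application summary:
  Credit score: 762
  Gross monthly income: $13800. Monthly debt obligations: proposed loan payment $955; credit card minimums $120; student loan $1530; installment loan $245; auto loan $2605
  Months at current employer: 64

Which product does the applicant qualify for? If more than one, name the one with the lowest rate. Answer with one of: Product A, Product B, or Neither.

Total debts = (955 + 120 + 1,530 + 245 + 2,605) = 5,455; DTI = 5,455/13,800 = 39.5%.
Product A: score 762 ≥ 700; DTI 39.5% > 38%; employment 64 ≥ 12 mo → does not qualify.
Product B: score 762 ≥ 680; DTI 39.5% ≤ 40%; employment 64 ≥ 6 mo → qualifies.

Product B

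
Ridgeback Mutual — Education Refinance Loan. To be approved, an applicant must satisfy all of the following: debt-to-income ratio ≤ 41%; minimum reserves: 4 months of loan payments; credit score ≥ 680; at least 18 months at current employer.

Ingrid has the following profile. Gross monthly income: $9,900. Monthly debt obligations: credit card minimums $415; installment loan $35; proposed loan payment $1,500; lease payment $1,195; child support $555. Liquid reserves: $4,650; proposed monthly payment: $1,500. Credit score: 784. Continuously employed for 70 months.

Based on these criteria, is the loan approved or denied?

Total monthly debts = (415 + 35 + 1,500 + 1,195 + 555) = 3,700. DTI = 3,700/9,900 = 37.4% ≤ 41%
Reserves: 4,650 ÷ 1,500 = 3.1 months (below 4-month minimum)
Credit score 784 ≥ 680 (meets)
Employment 70 ≥ 18 months
Fails on reserves.

Denied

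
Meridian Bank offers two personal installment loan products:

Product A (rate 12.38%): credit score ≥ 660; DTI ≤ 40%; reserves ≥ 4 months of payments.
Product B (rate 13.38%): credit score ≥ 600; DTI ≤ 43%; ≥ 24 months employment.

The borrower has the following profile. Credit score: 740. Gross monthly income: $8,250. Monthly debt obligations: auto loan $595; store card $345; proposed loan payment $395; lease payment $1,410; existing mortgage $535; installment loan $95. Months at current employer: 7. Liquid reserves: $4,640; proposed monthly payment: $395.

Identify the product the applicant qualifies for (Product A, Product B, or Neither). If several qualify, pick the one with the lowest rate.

Total debts = (595 + 345 + 395 + 1,410 + 535 + 95) = 3,375; DTI = 3,375/8,250 = 40.9%.
Reserves = 4,640/395 = 11.7 months.
Product A: score 740 ≥ 660; DTI 40.9% > 40%; reserves 11.7 ≥ 4 mo → does not qualify.
Product B: score 740 ≥ 600; DTI 40.9% ≤ 43%; employment 7 < 24 mo → does not qualify.

Neither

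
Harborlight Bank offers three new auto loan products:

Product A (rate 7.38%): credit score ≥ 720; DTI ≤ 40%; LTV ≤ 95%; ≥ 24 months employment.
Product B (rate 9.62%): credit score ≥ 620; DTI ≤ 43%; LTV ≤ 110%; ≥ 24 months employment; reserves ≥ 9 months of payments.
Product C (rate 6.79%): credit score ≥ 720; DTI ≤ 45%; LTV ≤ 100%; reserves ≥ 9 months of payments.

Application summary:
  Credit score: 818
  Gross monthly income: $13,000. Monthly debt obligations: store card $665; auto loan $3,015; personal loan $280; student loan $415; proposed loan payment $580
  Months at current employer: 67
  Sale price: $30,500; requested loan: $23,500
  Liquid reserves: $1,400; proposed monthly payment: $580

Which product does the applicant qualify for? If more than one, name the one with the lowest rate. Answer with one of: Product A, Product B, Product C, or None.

Product A

Total debts = (665 + 3,015 + 280 + 415 + 580) = 4,955; DTI = 4,955/13,000 = 38.1%.
LTV = 23,500/30,500 = 77%.
Reserves = 1,400/580 = 2.4 months.
Product A: score 818 ≥ 720; DTI 38.1% ≤ 40%; LTV 77% ≤ 95%; employment 67 ≥ 24 mo → qualifies.
Product B: score 818 ≥ 620; DTI 38.1% ≤ 43%; LTV 77% ≤ 110%; employment 67 ≥ 24 mo; reserves 2.4 < 9 mo → does not qualify.
Product C: score 818 ≥ 720; DTI 38.1% ≤ 45%; LTV 77% ≤ 100%; reserves 2.4 < 9 mo → does not qualify.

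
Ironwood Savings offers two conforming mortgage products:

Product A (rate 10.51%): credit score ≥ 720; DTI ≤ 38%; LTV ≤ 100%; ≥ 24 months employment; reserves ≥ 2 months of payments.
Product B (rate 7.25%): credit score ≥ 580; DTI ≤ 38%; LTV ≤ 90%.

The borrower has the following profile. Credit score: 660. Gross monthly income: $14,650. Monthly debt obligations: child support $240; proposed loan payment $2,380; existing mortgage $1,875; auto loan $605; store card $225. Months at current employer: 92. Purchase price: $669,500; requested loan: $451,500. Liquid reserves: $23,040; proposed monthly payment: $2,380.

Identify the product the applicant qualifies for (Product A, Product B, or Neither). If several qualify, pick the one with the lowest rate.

Product B

Total debts = (240 + 2,380 + 1,875 + 605 + 225) = 5,325; DTI = 5,325/14,650 = 36.3%.
LTV = 451,500/669,500 = 67.4%.
Reserves = 23,040/2,380 = 9.7 months.
Product A: score 660 < 720; DTI 36.3% ≤ 38%; LTV 67.4% ≤ 100%; employment 92 ≥ 24 mo; reserves 9.7 ≥ 2 mo → does not qualify.
Product B: score 660 ≥ 580; DTI 36.3% ≤ 38%; LTV 67.4% ≤ 90% → qualifies.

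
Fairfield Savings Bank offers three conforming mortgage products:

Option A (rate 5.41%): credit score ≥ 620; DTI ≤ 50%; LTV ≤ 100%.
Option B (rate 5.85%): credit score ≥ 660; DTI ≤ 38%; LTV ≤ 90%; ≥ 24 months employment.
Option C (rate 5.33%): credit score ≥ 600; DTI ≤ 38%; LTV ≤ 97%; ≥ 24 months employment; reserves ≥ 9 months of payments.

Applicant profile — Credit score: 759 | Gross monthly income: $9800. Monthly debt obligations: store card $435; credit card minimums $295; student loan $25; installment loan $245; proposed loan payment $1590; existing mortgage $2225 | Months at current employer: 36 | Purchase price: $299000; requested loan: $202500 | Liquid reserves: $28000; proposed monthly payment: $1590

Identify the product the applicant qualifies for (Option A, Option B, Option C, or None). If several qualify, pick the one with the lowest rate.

Option A

Total debts = (435 + 295 + 25 + 245 + 1,590 + 2,225) = 4,815; DTI = 4,815/9,800 = 49.1%.
LTV = 202,500/299,000 = 67.7%.
Reserves = 28,000/1,590 = 17.6 months.
Option A: score 759 ≥ 620; DTI 49.1% ≤ 50%; LTV 67.7% ≤ 100% → qualifies.
Option B: score 759 ≥ 660; DTI 49.1% > 38%; LTV 67.7% ≤ 90%; employment 36 ≥ 24 mo → does not qualify.
Option C: score 759 ≥ 600; DTI 49.1% > 38%; LTV 67.7% ≤ 97%; employment 36 ≥ 24 mo; reserves 17.6 ≥ 9 mo → does not qualify.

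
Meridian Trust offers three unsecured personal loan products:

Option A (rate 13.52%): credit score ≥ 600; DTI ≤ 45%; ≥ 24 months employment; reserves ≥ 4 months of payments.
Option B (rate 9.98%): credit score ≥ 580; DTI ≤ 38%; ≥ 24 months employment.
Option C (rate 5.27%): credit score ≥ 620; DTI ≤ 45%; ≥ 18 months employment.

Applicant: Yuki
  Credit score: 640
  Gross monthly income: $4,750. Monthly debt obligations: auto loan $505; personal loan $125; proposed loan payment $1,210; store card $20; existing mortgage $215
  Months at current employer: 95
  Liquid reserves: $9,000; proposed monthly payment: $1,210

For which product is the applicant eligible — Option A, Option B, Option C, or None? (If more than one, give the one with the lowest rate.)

Total debts = (505 + 125 + 1,210 + 20 + 215) = 2,075; DTI = 2,075/4,750 = 43.7%.
Reserves = 9,000/1,210 = 7.4 months.
Option A: score 640 ≥ 600; DTI 43.7% ≤ 45%; employment 95 ≥ 24 mo; reserves 7.4 ≥ 4 mo → qualifies.
Option B: score 640 ≥ 580; DTI 43.7% > 38%; employment 95 ≥ 24 mo → does not qualify.
Option C: score 640 ≥ 620; DTI 43.7% ≤ 45%; employment 95 ≥ 18 mo → qualifies.
Qualifying: Option A, Option C. Lowest rate is 5.27% → Option C.

Option C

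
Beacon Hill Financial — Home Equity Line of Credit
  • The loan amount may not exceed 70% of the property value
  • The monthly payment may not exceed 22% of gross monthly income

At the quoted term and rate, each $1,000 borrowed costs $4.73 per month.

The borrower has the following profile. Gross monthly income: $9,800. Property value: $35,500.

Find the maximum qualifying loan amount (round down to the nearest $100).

$24,800

Payment cap: 22% × $9,800 = $2,156/month.
At $4.73 per $1,000, that supports 2,156/4.73 × 1,000 ≈ $455,813 → $455,800.
LTV cap: 70% × $35,500 = $24,850 → $24,800.
Binding constraint: loan-to-value.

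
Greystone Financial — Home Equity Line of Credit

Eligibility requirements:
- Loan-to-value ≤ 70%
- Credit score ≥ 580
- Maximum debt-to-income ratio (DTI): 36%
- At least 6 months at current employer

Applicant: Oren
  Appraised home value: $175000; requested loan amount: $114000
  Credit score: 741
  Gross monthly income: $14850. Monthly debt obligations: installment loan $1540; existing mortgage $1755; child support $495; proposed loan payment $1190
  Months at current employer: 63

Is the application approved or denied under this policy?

Loan-to-value = 114,000/175,000 = 65.1% — pass (70% max)
Credit score 741 ≥ 580 (meets)
Total monthly debts = (1,540 + 1,755 + 495 + 1,190) = 4,980. DTI = 4,980/14,850 = 33.5% ≤ 36%
Employment 63 ≥ 6 months
All criteria satisfied.

Approved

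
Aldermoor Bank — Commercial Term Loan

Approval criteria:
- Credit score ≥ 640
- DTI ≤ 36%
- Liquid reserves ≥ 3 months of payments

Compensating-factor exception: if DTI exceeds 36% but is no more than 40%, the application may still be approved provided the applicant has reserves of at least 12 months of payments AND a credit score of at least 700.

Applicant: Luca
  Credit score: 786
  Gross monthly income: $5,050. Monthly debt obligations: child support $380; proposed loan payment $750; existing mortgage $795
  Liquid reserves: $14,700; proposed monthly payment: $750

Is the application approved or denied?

Credit score 786 ≥ 640 (meets base)
Total debts = (380 + 750 + 795) = 1,925. DTI = 1,925/5,050 = 38.1% > 36% — standard DTI limit exceeded.
Reserves = 14,700/750 = 19.6 months ≥ 3
DTI 38.1% is within the 36%–40% exception band; checking compensating factors.
Override check — reserves: 19.6 mo (ok); score: 786 (ok).
Both override conditions satisfied; DTI exception granted.

Approved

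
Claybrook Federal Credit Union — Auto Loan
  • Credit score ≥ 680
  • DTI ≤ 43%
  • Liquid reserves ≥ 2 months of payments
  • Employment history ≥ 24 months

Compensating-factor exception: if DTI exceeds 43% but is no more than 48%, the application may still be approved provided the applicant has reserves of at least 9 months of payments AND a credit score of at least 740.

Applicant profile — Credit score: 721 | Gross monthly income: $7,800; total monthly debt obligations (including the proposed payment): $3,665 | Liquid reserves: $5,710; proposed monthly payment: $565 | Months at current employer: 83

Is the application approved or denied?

Denied

Credit score 721 ≥ 680 (meets base)
DTI: 3,665 ÷ 7,800 = 47%, over the 43% base limit.
Reserves = 5,710/565 = 10.1 months ≥ 2
Employment 83 ≥ 24 months
47% falls in the override range (43%–48%), so the compensating-factor test applies.
Override check — reserves: 10.1 mo (ok); score: 721 (below 740).
Compensating-factor requirement not fully met.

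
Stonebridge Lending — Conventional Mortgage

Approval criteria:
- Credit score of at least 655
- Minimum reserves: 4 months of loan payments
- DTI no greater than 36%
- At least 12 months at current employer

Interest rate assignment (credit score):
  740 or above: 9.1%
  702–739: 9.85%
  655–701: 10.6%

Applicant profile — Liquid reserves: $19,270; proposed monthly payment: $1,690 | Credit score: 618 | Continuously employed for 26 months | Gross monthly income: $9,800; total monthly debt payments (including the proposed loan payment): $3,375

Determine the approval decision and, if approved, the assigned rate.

Credit score 618 < 655 (below minimum)
DTI: 3,375 ÷ 9,800 = 34.4%, within the 36% cap
Reserves: 19,270 ÷ 1,690 = 11.4 months (meets 4-month minimum)
Employment 26 ≥ 12 months
Not all requirements met → denied.

Denied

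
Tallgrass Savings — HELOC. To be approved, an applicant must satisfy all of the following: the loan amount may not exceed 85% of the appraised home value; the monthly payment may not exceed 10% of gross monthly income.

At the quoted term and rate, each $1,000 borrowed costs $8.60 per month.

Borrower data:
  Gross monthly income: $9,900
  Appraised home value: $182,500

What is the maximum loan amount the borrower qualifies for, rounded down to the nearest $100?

Payment cap: 10% × $9,900 = $990/month.
At $8.60 per $1,000, that supports 990/8.60 × 1,000 ≈ $115,116 → $115,100.
LTV cap: 85% × $182,500 = $155,125 → $155,100.
Binding constraint: payment-to-income.

$115,100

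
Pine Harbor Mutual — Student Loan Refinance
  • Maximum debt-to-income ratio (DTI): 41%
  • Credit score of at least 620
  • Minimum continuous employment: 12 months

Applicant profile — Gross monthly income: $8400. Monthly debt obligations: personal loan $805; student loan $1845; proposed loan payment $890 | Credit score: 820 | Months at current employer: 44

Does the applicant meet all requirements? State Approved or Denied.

Denied

Total monthly debts = (805 + 1,845 + 890) = 3,540. Debt-to-income = 3,540/8,400 = 42.1% — over 41% limit
Credit score 820 ≥ 620 (meets)
Employment 44 ≥ 12 months
Fails on DTI.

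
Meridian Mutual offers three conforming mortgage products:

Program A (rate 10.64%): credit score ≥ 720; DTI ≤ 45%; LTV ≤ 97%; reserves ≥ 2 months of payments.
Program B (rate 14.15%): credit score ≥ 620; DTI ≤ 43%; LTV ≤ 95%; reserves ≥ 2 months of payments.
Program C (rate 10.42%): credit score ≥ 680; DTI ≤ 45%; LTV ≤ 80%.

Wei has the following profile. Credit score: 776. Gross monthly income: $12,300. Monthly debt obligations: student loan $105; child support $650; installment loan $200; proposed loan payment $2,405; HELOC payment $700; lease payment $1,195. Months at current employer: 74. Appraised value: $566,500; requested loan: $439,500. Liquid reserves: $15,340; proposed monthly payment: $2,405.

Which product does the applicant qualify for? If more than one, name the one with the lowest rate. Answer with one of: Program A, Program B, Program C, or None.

Program C

Total debts = (105 + 650 + 200 + 2,405 + 700 + 1,195) = 5,255; DTI = 5,255/12,300 = 42.7%.
LTV = 439,500/566,500 = 77.6%.
Reserves = 15,340/2,405 = 6.4 months.
Program A: score 776 ≥ 720; DTI 42.7% ≤ 45%; LTV 77.6% ≤ 97%; reserves 6.4 ≥ 2 mo → qualifies.
Program B: score 776 ≥ 620; DTI 42.7% ≤ 43%; LTV 77.6% ≤ 95%; reserves 6.4 ≥ 2 mo → qualifies.
Program C: score 776 ≥ 680; DTI 42.7% ≤ 45%; LTV 77.6% ≤ 80% → qualifies.
Qualifying: Program A, Program B, Program C. Lowest rate is 10.42% → Program C.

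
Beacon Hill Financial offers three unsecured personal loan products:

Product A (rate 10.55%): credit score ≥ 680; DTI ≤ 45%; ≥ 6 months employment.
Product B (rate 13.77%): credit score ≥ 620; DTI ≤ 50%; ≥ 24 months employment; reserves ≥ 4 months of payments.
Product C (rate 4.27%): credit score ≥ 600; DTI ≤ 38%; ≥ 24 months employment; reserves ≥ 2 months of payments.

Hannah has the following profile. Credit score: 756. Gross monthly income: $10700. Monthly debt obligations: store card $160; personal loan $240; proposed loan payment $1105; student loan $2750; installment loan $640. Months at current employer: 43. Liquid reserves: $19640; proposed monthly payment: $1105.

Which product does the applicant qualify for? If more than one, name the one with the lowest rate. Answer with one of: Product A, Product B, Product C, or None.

Total debts = (160 + 240 + 1,105 + 2,750 + 640) = 4,895; DTI = 4,895/10,700 = 45.7%.
Reserves = 19,640/1,105 = 17.8 months.
Product A: score 756 ≥ 680; DTI 45.7% > 45%; employment 43 ≥ 6 mo → does not qualify.
Product B: score 756 ≥ 620; DTI 45.7% ≤ 50%; employment 43 ≥ 24 mo; reserves 17.8 ≥ 4 mo → qualifies.
Product C: score 756 ≥ 600; DTI 45.7% > 38%; employment 43 ≥ 24 mo; reserves 17.8 ≥ 2 mo → does not qualify.

Product B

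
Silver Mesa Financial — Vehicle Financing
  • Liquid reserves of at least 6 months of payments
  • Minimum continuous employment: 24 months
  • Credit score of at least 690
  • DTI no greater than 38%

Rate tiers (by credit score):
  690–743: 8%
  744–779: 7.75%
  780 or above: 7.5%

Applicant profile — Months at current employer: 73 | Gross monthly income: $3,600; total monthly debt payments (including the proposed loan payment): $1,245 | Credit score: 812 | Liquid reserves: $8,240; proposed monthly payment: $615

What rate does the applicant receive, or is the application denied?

Credit score 812 ≥ 690 (meets minimum)
Employment 73 ≥ 24 months
DTI: 1,245 ÷ 3,600 = 34.6%, within the 38% cap
Reserves: 8,240 ÷ 615 = 13.4 months (meets 6-month minimum)
All requirements met. Score 812 falls in the 780 or above tier → 7.5%.

Approved at 7.5%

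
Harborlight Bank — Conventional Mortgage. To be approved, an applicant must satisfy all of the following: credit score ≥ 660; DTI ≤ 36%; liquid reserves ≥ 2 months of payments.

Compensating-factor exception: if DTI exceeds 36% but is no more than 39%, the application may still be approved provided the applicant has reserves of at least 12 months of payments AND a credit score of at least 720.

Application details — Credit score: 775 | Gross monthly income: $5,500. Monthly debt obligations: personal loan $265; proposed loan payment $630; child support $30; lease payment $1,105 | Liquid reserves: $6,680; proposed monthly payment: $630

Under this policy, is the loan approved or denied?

Denied

Credit score 775 ≥ 660 (meets base)
Total debts = (265 + 630 + 30 + 1,105) = 2,030. DTI: 2,030 ÷ 5,500 = 36.9%, over the 36% base limit.
Reserves = 6,680/630 = 10.6 months ≥ 2
36.9% falls in the override range (36%–39%), so the compensating-factor test applies.
Reserves 10.6 < 12 months; credit score 775 ≥ 720.
Override conditions not both satisfied; exception does not apply.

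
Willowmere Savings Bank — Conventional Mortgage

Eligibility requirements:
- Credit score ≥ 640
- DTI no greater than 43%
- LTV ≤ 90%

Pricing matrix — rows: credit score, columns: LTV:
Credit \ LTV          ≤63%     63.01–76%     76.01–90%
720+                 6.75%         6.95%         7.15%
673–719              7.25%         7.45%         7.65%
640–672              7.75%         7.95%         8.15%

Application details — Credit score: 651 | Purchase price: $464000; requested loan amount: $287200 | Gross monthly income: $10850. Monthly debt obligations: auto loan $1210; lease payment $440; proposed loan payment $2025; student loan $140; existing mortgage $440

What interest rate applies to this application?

Credit score 651 ≥ 640; Total monthly debts = (1,210 + 440 + 2,025 + 140 + 440) = 4,255. DTI: 4,255 ÷ 10,850 = 39.2%, within the 43% cap
LTV: 287,200 ÷ 464,000 = 61.9%, within 90% cap
Credit 651 → row 640–672; LTV 61.9% → column ≤63%. Grid cell → 7.75%.

7.75%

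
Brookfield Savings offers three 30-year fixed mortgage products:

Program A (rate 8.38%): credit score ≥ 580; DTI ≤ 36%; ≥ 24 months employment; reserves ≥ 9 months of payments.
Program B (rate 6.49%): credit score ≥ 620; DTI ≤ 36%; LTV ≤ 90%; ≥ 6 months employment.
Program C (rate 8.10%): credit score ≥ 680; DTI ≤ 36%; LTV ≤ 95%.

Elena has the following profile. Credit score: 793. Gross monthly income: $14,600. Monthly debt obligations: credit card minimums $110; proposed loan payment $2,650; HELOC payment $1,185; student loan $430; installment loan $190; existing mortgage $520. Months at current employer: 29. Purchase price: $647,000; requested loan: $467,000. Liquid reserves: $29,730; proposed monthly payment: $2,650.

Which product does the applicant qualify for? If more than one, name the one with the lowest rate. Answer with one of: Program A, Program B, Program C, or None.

Program B

Total debts = (110 + 2,650 + 1,185 + 430 + 190 + 520) = 5,085; DTI = 5,085/14,600 = 34.8%.
LTV = 467,000/647,000 = 72.2%.
Reserves = 29,730/2,650 = 11.2 months.
Program A: score 793 ≥ 580; DTI 34.8% ≤ 36%; employment 29 ≥ 24 mo; reserves 11.2 ≥ 9 mo → qualifies.
Program B: score 793 ≥ 620; DTI 34.8% ≤ 36%; LTV 72.2% ≤ 90%; employment 29 ≥ 6 mo → qualifies.
Program C: score 793 ≥ 680; DTI 34.8% ≤ 36%; LTV 72.2% ≤ 95% → qualifies.
Qualifying: Program A, Program B, Program C. Lowest rate is 6.49% → Program B.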